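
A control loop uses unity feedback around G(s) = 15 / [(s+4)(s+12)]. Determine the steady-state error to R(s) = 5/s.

No free integrators in G(s): this is a type 0 system.
K_p = lim_{s→0} G(s) = 15 / (4·12) = 0.3125.
e_ss = 5/(1 + K_p) = 5/1.3125 = 80/21.

80/21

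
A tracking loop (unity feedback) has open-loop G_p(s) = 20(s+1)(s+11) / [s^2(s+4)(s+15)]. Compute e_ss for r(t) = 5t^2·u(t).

Two free integrators in G_p(s): this is a type 2 system.
K_a = lim_{s→0} s^2·G_p(s) = 20·1·11 / (4·15) = 11/3.
r(t) = 5t^2 gives R(s) = 10/s^3.
e_ss = 10/K_a = 10/(11/3) = 30/11.

30/11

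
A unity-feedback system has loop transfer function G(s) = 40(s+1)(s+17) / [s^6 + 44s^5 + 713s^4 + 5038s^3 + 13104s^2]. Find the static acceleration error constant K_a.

The denominator has no term below 13104s^2 — 2 poles at s=0, type 2.
K_a = lim_{s→0} s^2·G(s) = 40·1·17 / 13104 = 85/1638.

85/1638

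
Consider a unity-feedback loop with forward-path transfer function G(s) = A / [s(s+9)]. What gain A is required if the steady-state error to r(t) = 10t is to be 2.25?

System type = 1 (one pole at s=0).
K_v = lim_{s→0} s·G(s) = A / (9) = (1/9)·A.
e_ss = 10/K_v = 2.25 ⇒ K_v = 40/9 ⇒ A = (40/9)/(1/9) = 40.

40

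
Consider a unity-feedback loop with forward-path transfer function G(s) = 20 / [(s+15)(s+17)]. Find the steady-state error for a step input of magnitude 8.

408/55

G(s) has no factors of s in the denominator, so the system is type 0.
K_p = lim_{s→0} G(s) = 20 / (15·17) = 4/51.
e_ss = 8/(1 + K_p) = 8/(55/51) = 408/55.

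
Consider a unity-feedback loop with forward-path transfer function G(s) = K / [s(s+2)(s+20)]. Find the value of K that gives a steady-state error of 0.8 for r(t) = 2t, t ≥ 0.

G(s) has one factor of s in the denominator, so the system is type 1.
K_v = lim_{s→0} s·G(s) = K / (2·20) = 0.025·K.
e_ss = 2/K_v = 0.8 ⇒ K_v = 2.5 ⇒ K = 2.5/0.025 = 100.

100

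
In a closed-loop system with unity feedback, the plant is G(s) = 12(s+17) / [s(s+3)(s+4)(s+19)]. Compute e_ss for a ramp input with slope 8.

The open loop has one pole at the origin → type 1 system.
K_v = lim_{s→0} s·G(s) = 12·17 / (3·4·19) = 17/19.
e_ss = 8/K_v = 8/(17/19) = 152/17.

152/17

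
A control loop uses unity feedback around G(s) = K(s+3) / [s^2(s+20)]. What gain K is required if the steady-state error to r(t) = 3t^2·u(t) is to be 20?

2

G(s) has two factors of s in the denominator, so the system is type 2.
K_a = lim_{s→0} s^2·G(s) = K·3 / (20) = 0.15·K.
e_ss = 6/K_a = 20 ⇒ K_a = 0.3 ⇒ K = 0.3/0.15 = 2.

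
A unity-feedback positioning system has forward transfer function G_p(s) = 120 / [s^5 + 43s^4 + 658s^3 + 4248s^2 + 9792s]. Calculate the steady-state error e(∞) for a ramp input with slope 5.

Lowest-order denominator term is 9792s, so the open loop has 1 pole at the origin → type 1 system.
K_v = lim_{s→0} s·G_p(s) = 120 / 9792 = 5/408.
e_ss = 5/K_v = 5/(5/408) = 408.

408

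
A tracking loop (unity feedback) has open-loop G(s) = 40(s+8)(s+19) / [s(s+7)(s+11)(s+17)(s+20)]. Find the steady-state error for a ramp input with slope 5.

6545/304

One free integrator in G(s): this is a type 1 system.
K_v = lim_{s→0} s·G(s) = 40·8·19 / (7·11·17·20) = 304/1309.
e_ss = 5/K_v = 5/(304/1309) = 6545/304.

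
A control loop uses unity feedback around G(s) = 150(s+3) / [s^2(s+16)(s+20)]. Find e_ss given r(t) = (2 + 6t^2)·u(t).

The open loop has two poles at the origin → type 2 system. Treating each term separately:
  • 2: tracked with zero error.
  • 6t^2: e_ss = 12/K_a with K_a=45/32 → 128/15.
Total e_ss = 128/15.

128/15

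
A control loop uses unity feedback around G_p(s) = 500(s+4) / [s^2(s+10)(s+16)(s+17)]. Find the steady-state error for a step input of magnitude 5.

0

Two free integrators in G_p(s): this is a type 2 system.
K_p = ∞ for a type-2 system; e_ss to a step is zero.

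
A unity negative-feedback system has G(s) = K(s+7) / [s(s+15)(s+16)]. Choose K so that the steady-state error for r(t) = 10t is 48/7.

50

The open loop has one pole at the origin → type 1 system.
K_v = lim_{s→0} s·G(s) = K·7 / (15·16) = (7/240)·K.
e_ss = 10/K_v = 48/7 ⇒ K_v = 35/24 ⇒ K = (35/24)/(7/240) = 50.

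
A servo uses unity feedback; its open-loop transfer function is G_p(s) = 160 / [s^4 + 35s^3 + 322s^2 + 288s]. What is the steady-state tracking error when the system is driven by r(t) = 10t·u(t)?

The denominator has no term below 288s — 1 pole at s=0, type 1.
K_v = lim_{s→0} s·G_p(s) = 160 / 288 = 5/9.
e_ss = 10/K_v = 10/(5/9) = 18.

18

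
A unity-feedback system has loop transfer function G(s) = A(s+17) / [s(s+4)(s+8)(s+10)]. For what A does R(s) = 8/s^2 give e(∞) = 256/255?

The open loop has one pole at the origin → type 1 system.
K_v = lim_{s→0} s·G(s) = A·17 / (4·8·10) = (17/320)·A.
e_ss = 8/K_v = 256/255 ⇒ K_v = 255/32 ⇒ A = (255/32)/(17/320) = 150.

150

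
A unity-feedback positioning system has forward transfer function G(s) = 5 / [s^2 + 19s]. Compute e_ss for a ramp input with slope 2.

7.6

Factoring s from the denominator leaves a polynomial with constant term 19, so the system is type 1.
K_v = lim_{s→0} s·G(s) = 5 / 19 = 5/19.
e_ss = 2/K_v = 2/(5/19) = 7.6.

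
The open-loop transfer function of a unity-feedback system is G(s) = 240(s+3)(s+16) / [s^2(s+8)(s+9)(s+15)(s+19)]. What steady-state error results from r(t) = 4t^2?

14.25

The open loop has two poles at the origin → type 2 system.
K_a = lim_{s→0} s^2·G(s) = 240·3·16 / (8·9·15·19) = 32/57.
r(t) = 4t^2 gives R(s) = 8/s^3.
e_ss = 8/K_a = 8/(32/57) = 14.25.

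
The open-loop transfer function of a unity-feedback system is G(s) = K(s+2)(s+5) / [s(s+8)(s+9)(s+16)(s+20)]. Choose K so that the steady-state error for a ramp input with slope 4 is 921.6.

10

The open loop has one pole at the origin → type 1 system.
K_v = lim_{s→0} s·G(s) = K·2·5 / (8·9·16·20) = (1/2304)·K.
e_ss = 4/K_v = 921.6 ⇒ K_v = 5/1152 ⇒ K = (5/1152)/(1/2304) = 10.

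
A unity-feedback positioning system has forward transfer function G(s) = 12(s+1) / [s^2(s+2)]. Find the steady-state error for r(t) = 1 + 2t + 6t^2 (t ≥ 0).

2

The open loop has two poles at the origin → type 2 system. Treating each term separately:
  • 1: tracked with zero error.
  • 2t: tracked with zero error.
  • 6t^2: e_ss = 12/K_a with K_a=6 → 2.
Total e_ss = 2.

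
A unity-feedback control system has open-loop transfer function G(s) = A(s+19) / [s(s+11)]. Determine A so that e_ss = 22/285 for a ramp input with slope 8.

60

System type = 1 (one pole at s=0).
K_v = lim_{s→0} s·G(s) = A·19 / (11) = (19/11)·A.
e_ss = 8/K_v = 22/285 ⇒ K_v = 1140/11 ⇒ A = (1140/11)/(19/11) = 60.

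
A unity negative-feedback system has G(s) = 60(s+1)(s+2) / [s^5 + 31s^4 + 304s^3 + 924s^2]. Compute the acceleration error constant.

Factoring s^2 from the denominator leaves a polynomial with constant term 924, so the system is type 2.
K_a = lim_{s→0} s^2·G(s) = 60·1·2 / 924 = 10/77.

10/77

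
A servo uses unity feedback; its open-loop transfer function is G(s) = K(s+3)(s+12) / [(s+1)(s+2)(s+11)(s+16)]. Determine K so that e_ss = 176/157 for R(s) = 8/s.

The open loop has no poles at the origin → type 0 system.
K_p = lim_{s→0} G(s) = K·3·12 / (1·2·11·16) = (9/88)·K.
e_ss = 8/(1 + K_p) = 176/157 ⇒ 1 + (9/88)·K = 157/22 ⇒ K = 60.

60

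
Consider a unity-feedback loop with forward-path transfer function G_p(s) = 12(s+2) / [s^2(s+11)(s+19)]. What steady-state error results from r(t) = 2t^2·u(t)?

209/6

Two free integrators in G_p(s): this is a type 2 system.
K_a = lim_{s→0} s^2·G_p(s) = 12·2 / (11·19) = 24/209.
r(t) = 2t^2 gives R(s) = 4/s^3.
e_ss = 4/K_a = 4/(24/209) = 209/6.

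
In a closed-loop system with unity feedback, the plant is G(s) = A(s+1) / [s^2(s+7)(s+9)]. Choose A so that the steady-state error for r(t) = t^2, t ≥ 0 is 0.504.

System type = 2 (two poles at s=0).
K_a = lim_{s→0} s^2·G(s) = A·1 / (7·9) = (1/63)·A.
e_ss = 2/K_a = 0.504 ⇒ K_a = 250/63 ⇒ A = (250/63)/(1/63) = 250.

250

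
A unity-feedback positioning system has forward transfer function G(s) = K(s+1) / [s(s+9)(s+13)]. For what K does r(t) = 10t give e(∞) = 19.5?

60

System type = 1 (one pole at s=0).
K_v = lim_{s→0} s·G(s) = K·1 / (9·13) = (1/117)·K.
e_ss = 10/K_v = 19.5 ⇒ K_v = 20/39 ⇒ K = (20/39)/(1/117) = 60.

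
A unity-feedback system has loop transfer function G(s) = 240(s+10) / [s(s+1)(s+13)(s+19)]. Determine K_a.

0

One free integrator in G(s): this is a type 1 system.
K_a = lim_{s→0} s^2·G(s) = 0 (the extra factor of s kills the finite limit).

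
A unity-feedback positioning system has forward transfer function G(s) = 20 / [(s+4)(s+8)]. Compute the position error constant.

The open loop has no poles at the origin → type 0 system.
K_p = lim_{s→0} G(s) = 20 / (4·8) = 0.625.

0.625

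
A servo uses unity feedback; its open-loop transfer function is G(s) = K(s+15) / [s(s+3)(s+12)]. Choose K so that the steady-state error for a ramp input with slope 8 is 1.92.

10

System type = 1 (one pole at s=0).
K_v = lim_{s→0} s·G(s) = K·15 / (3·12) = (5/12)·K.
e_ss = 8/K_v = 1.92 ⇒ K_v = 25/6 ⇒ K = (25/6)/(5/12) = 10.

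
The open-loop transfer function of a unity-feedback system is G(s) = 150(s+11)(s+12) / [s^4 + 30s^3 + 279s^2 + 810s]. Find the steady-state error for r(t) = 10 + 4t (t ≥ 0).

Factoring s from the denominator leaves a polynomial with constant term 810, so the system is type 1. Treating each term separately:
  • 10: tracked with zero error.
  • 4t: e_ss = 4/K_v with K_v=220/9 → 9/55.
Total e_ss = 9/55.

9/55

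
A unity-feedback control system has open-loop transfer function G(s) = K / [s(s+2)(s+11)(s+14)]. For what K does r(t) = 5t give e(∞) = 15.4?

G(s) has one factor of s in the denominator, so the system is type 1.
K_v = lim_{s→0} s·G(s) = K / (2·11·14) = (1/308)·K.
e_ss = 5/K_v = 15.4 ⇒ K_v = 25/77 ⇒ K = (25/77)/(1/308) = 100.

100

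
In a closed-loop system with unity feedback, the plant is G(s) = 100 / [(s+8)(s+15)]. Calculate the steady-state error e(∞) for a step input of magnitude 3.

18/11

No free integrators in G(s): this is a type 0 system.
K_p = lim_{s→0} G(s) = 100 / (8·15) = 5/6.
e_ss = 3/(1 + K_p) = 3/(11/6) = 18/11.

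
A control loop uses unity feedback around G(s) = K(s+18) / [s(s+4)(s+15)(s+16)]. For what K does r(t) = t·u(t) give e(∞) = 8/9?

One free integrator in G(s): this is a type 1 system.
K_v = lim_{s→0} s·G(s) = K·18 / (4·15·16) = (3/160)·K.
e_ss = 1/K_v = 8/9 ⇒ K_v = 1.125 ⇒ K = 1.125/(3/160) = 60.

60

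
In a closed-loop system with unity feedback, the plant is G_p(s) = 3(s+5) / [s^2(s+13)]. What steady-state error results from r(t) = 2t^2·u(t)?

G_p(s) has two factors of s in the denominator, so the system is type 2.
K_a = lim_{s→0} s^2·G_p(s) = 3·5 / (13) = 15/13.
r(t) = 2t^2 gives R(s) = 4/s^3.
e_ss = 4/K_a = 4/(15/13) = 52/15.

52/15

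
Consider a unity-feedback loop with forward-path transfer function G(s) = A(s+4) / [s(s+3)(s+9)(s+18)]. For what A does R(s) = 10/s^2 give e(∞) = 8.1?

150

G(s) has one factor of s in the denominator, so the system is type 1.
K_v = lim_{s→0} s·G(s) = A·4 / (3·9·18) = (2/243)·A.
e_ss = 10/K_v = 8.1 ⇒ K_v = 100/81 ⇒ A = (100/81)/(2/243) = 150.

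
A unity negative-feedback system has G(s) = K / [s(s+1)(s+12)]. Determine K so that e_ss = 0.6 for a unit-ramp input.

System type = 1 (one pole at s=0).
K_v = lim_{s→0} s·G(s) = K / (1·12) = (1/12)·K.
e_ss = 1/K_v = 0.6 ⇒ K_v = 5/3 ⇒ K = (5/3)/(1/12) = 20.

20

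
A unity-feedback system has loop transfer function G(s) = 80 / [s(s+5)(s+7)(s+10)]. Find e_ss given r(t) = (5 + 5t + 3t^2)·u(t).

infinity

One free integrator in G(s): this is a type 1 system. Treating each term separately:
  • 5: tracked with zero error.
  • 5t: e_ss = 5/K_v with K_v=8/35 → 21.875.
  • 3t^2: a type-1 system cannot track it, e_ss → ∞.
The unbounded component dominates.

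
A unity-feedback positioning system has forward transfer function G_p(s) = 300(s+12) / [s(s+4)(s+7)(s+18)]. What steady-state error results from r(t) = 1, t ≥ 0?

G_p(s) has one factor of s in the denominator, so the system is type 1.
A type-1 system has K_p = ∞, so it tracks a step input with zero steady-state error.

0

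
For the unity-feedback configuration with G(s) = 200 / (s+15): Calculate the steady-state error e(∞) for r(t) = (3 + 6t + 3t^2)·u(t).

infinity

G(s) has no factors of s in the denominator, so the system is type 0. Treating each term separately:
  • 3: e_ss = 3/(1+K_p) with K_p=40/3 → 9/43.
  • 6t: a type-0 system cannot track it, e_ss → ∞.
  • 3t^2: a type-0 system cannot track it, e_ss → ∞.
The unbounded component dominates.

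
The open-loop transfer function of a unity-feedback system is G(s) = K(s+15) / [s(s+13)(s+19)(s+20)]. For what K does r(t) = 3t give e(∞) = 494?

One free integrator in G(s): this is a type 1 system.
K_v = lim_{s→0} s·G(s) = K·15 / (13·19·20) = (3/988)·K.
e_ss = 3/K_v = 494 ⇒ K_v = 3/494 ⇒ K = (3/494)/(3/988) = 2.

2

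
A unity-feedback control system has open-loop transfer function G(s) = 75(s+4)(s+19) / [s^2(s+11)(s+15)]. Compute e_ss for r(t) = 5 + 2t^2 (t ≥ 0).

System type = 2 (two poles at s=0). By superposition:
  • 5: tracked with zero error.
  • 2t^2: e_ss = 4/K_a with K_a=380/11 → 11/95.
Total e_ss = 11/95.

11/95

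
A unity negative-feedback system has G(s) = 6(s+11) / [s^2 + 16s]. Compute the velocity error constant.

4.125

Factoring s from the denominator leaves a polynomial with constant term 16, so the system is type 1.
K_v = lim_{s→0} s·G(s) = 6·11 / 16 = 4.125.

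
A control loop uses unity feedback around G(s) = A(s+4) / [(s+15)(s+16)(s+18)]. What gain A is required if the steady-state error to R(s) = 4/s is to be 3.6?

120

No free integrators in G(s): this is a type 0 system.
K_p = lim_{s→0} G(s) = A·4 / (15·16·18) = (1/1080)·A.
e_ss = 4/(1 + K_p) = 3.6 ⇒ 1 + (1/1080)·A = 10/9 ⇒ A = 120.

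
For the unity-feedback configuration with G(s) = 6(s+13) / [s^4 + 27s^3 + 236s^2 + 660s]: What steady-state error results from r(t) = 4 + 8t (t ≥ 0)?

880/13

The denominator has no term below 660s — 1 pole at s=0, type 1. By superposition:
  • 4: tracked with zero error.
  • 8t: e_ss = 8/K_v with K_v=13/110 → 880/13.
Total e_ss = 880/13.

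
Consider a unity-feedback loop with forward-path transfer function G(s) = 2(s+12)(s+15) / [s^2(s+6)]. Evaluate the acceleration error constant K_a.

The open loop has two poles at the origin → type 2 system.
K_a = lim_{s→0} s^2·G(s) = 2·12·15 / (6) = 60.

60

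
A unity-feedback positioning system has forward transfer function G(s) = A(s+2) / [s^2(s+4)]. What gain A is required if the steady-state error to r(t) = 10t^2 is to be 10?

4

Two free integrators in G(s): this is a type 2 system.
K_a = lim_{s→0} s^2·G(s) = A·2 / (4) = 0.5·A.
e_ss = 20/K_a = 10 ⇒ K_a = 2 ⇒ A = 2/0.5 = 4.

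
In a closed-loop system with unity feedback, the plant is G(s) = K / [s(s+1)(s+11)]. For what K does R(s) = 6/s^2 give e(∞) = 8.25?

The open loop has one pole at the origin → type 1 system.
K_v = lim_{s→0} s·G(s) = K / (1·11) = (1/11)·K.
e_ss = 6/K_v = 8.25 ⇒ K_v = 8/11 ⇒ K = (8/11)/(1/11) = 8.

8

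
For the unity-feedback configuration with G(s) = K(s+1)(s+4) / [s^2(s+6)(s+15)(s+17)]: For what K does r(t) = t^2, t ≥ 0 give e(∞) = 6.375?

G(s) has two factors of s in the denominator, so the system is type 2.
K_a = lim_{s→0} s^2·G(s) = K·1·4 / (6·15·17) = (2/765)·K.
e_ss = 2/K_a = 6.375 ⇒ K_a = 16/51 ⇒ K = (16/51)/(2/765) = 120.

120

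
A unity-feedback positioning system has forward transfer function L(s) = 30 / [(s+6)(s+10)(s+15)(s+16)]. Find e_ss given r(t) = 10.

4800/481

L(s) has no factors of s in the denominator, so the system is type 0.
K_p = lim_{s→0} L(s) = 30 / (6·10·15·16) = 1/480.
e_ss = 10/(1 + K_p) = 10/(481/480) = 4800/481.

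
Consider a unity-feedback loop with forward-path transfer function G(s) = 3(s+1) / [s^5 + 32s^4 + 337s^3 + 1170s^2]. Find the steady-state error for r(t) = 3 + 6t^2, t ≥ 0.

Lowest-order denominator term is 1170s^2, so the open loop has 2 poles at the origin → type 2 system. Taking each input component in turn:
  • 3: tracked with zero error.
  • 6t^2: e_ss = 12/K_a with K_a=1/390 → 4680.
Total e_ss = 4680.

4680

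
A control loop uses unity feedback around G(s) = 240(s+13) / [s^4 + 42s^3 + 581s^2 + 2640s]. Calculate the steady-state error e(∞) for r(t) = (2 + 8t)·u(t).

The denominator has no term below 2640s — 1 pole at s=0, type 1. Treating each term separately:
  • 2: tracked with zero error.
  • 8t: e_ss = 8/K_v with K_v=13/11 → 88/13.
Total e_ss = 88/13.

88/13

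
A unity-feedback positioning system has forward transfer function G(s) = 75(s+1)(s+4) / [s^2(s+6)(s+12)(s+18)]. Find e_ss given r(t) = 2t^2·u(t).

17.28

Two free integrators in G(s): this is a type 2 system.
K_a = lim_{s→0} s^2·G(s) = 75·1·4 / (6·12·18) = 25/108.
r(t) = 2t^2 gives R(s) = 4/s^3.
e_ss = 4/K_a = 4/(25/108) = 17.28.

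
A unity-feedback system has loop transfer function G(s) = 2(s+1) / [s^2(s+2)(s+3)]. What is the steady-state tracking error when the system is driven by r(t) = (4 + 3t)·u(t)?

0

The open loop has two poles at the origin → type 2 system. Treating each term separately:
  • 4: tracked with zero error.
  • 3t: tracked with zero error.
Total e_ss = 0.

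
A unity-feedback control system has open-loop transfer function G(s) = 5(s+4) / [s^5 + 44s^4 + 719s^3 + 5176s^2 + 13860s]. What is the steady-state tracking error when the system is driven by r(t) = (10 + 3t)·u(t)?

2079

The denominator has no term below 13860s — 1 pole at s=0, type 1. By superposition:
  • 10: tracked with zero error.
  • 3t: e_ss = 3/K_v with K_v=1/693 → 2079.
Total e_ss = 2079.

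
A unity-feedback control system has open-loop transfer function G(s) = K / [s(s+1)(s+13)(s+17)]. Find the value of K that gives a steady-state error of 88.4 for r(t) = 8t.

20

System type = 1 (one pole at s=0).
K_v = lim_{s→0} s·G(s) = K / (1·13·17) = (1/221)·K.
e_ss = 8/K_v = 88.4 ⇒ K_v = 20/221 ⇒ K = (20/221)/(1/221) = 20.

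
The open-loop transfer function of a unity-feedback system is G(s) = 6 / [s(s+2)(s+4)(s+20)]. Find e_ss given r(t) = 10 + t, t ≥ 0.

G(s) has one factor of s in the denominator, so the system is type 1. Taking each input component in turn:
  • 10: tracked with zero error.
  • t: e_ss = 1/K_v with K_v=0.0375 → 80/3.
Total e_ss = 80/3.

80/3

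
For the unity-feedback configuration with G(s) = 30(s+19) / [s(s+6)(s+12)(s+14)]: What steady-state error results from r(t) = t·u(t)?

168/95

System type = 1 (one pole at s=0).
K_v = lim_{s→0} s·G(s) = 30·19 / (6·12·14) = 95/168.
e_ss = 1/K_v = 1/(95/168) = 168/95.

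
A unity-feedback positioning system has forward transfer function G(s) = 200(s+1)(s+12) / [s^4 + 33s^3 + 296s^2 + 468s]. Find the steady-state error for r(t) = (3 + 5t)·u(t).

Factoring s from the denominator leaves a polynomial with constant term 468, so the system is type 1. By superposition:
  • 3: tracked with zero error.
  • 5t: e_ss = 5/K_v with K_v=200/39 → 0.975.
Total e_ss = 0.975.

0.975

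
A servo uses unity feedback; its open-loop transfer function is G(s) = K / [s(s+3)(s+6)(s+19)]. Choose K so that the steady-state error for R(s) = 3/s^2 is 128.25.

8

One free integrator in G(s): this is a type 1 system.
K_v = lim_{s→0} s·G(s) = K / (3·6·19) = (1/342)·K.
e_ss = 3/K_v = 128.25 ⇒ K_v = 4/171 ⇒ K = (4/171)/(1/342) = 8.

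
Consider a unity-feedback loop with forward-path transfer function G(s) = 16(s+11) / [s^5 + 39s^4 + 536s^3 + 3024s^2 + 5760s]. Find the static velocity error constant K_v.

11/360

The denominator has no term below 5760s — 1 pole at s=0, type 1.
K_v = lim_{s→0} s·G(s) = 16·11 / 5760 = 11/360.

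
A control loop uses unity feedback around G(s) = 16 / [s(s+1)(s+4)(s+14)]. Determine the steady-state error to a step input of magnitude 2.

The open loop has one pole at the origin → type 1 system.
K_p = ∞ for a type-1 system; e_ss to a step is zero.

0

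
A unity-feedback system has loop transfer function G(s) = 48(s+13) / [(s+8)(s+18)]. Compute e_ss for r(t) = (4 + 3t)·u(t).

infinity

No free integrators in G(s): this is a type 0 system. Taking each input component in turn:
  • 4: e_ss = 4/(1+K_p) with K_p=13/3 → 0.75.
  • 3t: a type-0 system cannot track it, e_ss → ∞.
The unbounded component dominates.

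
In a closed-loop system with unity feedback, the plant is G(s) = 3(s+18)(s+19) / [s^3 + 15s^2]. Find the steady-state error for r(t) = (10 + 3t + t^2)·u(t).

Lowest-order denominator term is 15s^2, so the open loop has 2 poles at the origin → type 2 system. Treating each term separately:
  • 10: tracked with zero error.
  • 3t: tracked with zero error.
  • t^2: e_ss = 2/K_a with K_a=68.4 → 5/171.
Total e_ss = 5/171.

5/171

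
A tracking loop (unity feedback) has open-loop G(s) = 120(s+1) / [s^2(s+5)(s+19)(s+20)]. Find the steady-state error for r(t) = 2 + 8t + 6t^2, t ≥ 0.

G(s) has two factors of s in the denominator, so the system is type 2. Taking each input component in turn:
  • 2: tracked with zero error.
  • 8t: tracked with zero error.
  • 6t^2: e_ss = 12/K_a with K_a=6/95 → 190.
Total e_ss = 190.

190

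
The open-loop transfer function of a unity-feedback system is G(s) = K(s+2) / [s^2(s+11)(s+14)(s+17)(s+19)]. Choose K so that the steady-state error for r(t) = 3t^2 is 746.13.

200

G(s) has two factors of s in the denominator, so the system is type 2.
K_a = lim_{s→0} s^2·G(s) = K·2 / (11·14·17·19) = (1/24871)·K.
e_ss = 6/K_a = 746.13 ⇒ K_a = 200/24871 ⇒ K = (200/24871)/(1/24871) = 200.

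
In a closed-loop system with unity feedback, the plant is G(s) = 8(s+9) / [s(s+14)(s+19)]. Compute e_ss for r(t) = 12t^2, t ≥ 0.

G(s) has one factor of s in the denominator, so the system is type 1.
For a type-1 system K_a = 0, so e_ss to a parabolic input is unbounded.

infinity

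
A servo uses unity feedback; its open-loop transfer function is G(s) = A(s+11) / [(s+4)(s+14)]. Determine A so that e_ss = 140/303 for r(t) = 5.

System type = 0 (no poles at s=0).
K_p = lim_{s→0} G(s) = A·11 / (4·14) = (11/56)·A.
e_ss = 5/(1 + K_p) = 140/303 ⇒ 1 + (11/56)·A = 303/28 ⇒ A = 50.

50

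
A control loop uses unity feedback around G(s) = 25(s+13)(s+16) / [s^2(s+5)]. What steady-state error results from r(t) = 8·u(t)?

0

G(s) has two factors of s in the denominator, so the system is type 2.
K_p = ∞ for a type-2 system; e_ss to a step is zero.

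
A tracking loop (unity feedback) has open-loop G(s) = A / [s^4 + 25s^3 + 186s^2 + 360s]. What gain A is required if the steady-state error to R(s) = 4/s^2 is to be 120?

Factoring s from the denominator leaves a polynomial with constant term 360, so the system is type 1.
K_v = lim_{s→0} s·G(s) = A / 360 = (1/360)·A.
e_ss = 4/K_v = 120 ⇒ K_v = 1/30 ⇒ A = (1/30)/(1/360) = 12.

12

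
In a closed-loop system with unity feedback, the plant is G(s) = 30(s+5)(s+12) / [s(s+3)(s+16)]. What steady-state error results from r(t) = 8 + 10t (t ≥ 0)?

4/15

One free integrator in G(s): this is a type 1 system. Taking each input component in turn:
  • 8: tracked with zero error.
  • 10t: e_ss = 10/K_v with K_v=37.5 → 4/15.
Total e_ss = 4/15.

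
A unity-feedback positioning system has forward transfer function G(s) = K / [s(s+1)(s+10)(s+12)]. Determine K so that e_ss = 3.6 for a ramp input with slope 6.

The open loop has one pole at the origin → type 1 system.
K_v = lim_{s→0} s·G(s) = K / (1·10·12) = (1/120)·K.
e_ss = 6/K_v = 3.6 ⇒ K_v = 5/3 ⇒ K = (5/3)/(1/120) = 200.

200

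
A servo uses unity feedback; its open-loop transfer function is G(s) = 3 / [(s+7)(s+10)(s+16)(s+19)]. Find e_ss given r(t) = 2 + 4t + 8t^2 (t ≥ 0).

infinity

The open loop has no poles at the origin → type 0 system. Taking each input component in turn:
  • 2: e_ss = 2/(1+K_p) with K_p=3/21280 → 42560/21283.
  • 4t: a type-0 system cannot track it, e_ss → ∞.
  • 8t^2: a type-0 system cannot track it, e_ss → ∞.
The unbounded component dominates.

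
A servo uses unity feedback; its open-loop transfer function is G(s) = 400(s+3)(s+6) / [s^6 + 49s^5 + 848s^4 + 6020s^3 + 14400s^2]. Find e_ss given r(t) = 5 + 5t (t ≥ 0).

0

Lowest-order denominator term is 14400s^2, so the open loop has 2 poles at the origin → type 2 system. Treating each term separately:
  • 5: tracked with zero error.
  • 5t: tracked with zero error.
Total e_ss = 0.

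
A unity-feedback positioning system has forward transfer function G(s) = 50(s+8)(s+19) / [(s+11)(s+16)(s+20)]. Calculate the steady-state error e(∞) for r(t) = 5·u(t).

220/139

G(s) has no factors of s in the denominator, so the system is type 0.
K_p = lim_{s→0} G(s) = 50·8·19 / (11·16·20) = 95/44.
e_ss = 5/(1 + K_p) = 5/(139/44) = 220/139.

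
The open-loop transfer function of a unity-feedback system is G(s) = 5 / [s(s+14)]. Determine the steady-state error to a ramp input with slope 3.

8.4

One free integrator in G(s): this is a type 1 system.
K_v = lim_{s→0} s·G(s) = 5 / (14) = 5/14.
e_ss = 3/K_v = 3/(5/14) = 8.4.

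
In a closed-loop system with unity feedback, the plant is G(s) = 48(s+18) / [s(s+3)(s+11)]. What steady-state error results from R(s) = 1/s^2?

11/288

One free integrator in G(s): this is a type 1 system.
K_v = lim_{s→0} s·G(s) = 48·18 / (3·11) = 288/11.
e_ss = 1/K_v = 1/(288/11) = 11/288.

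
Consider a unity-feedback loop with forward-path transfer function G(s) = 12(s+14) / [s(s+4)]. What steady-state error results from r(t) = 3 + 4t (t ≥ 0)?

2/21

System type = 1 (one pole at s=0). By superposition:
  • 3: tracked with zero error.
  • 4t: e_ss = 4/K_v with K_v=42 → 2/21.
Total e_ss = 2/21.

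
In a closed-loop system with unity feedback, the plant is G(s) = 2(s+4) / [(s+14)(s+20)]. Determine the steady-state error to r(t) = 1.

35/36

No free integrators in G(s): this is a type 0 system.
K_p = lim_{s→0} G(s) = 2·4 / (14·20) = 1/35.
e_ss = 1/(1 + K_p) = 1/(36/35) = 35/36.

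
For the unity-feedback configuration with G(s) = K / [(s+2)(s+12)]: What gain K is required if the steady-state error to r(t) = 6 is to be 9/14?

200

System type = 0 (no poles at s=0).
K_p = lim_{s→0} G(s) = K / (2·12) = (1/24)·K.
e_ss = 6/(1 + K_p) = 9/14 ⇒ 1 + (1/24)·K = 28/3 ⇒ K = 200.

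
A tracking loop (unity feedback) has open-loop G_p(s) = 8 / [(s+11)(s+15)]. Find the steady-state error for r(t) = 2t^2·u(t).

No free integrators in G_p(s): this is a type 0 system.
For a type-0 system K_a = 0, so e_ss to a parabolic input is unbounded.

infinity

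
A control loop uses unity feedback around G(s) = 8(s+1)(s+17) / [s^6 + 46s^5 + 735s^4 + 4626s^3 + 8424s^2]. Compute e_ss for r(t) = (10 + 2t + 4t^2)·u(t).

Lowest-order denominator term is 8424s^2, so the open loop has 2 poles at the origin → type 2 system. Taking each input component in turn:
  • 10: tracked with zero error.
  • 2t: tracked with zero error.
  • 4t^2: e_ss = 8/K_a with K_a=17/1053 → 8424/17.
Total e_ss = 8424/17.

8424/17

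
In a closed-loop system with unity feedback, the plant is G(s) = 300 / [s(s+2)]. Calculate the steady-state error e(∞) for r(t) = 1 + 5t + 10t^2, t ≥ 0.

One free integrator in G(s): this is a type 1 system. By superposition:
  • 1: tracked with zero error.
  • 5t: e_ss = 5/K_v with K_v=150 → 1/30.
  • 10t^2: a type-1 system cannot track it, e_ss → ∞.
The unbounded component dominates.

infinity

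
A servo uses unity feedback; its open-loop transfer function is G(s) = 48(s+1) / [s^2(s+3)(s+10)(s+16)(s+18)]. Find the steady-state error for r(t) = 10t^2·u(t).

Two free integrators in G(s): this is a type 2 system.
K_a = lim_{s→0} s^2·G(s) = 48·1 / (3·10·16·18) = 1/180.
r(t) = 10t^2 gives R(s) = 20/s^3.
e_ss = 20/K_a = 20/(1/180) = 3600.

3600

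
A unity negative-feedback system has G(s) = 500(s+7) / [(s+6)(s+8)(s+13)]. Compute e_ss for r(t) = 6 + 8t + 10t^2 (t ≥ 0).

G(s) has no factors of s in the denominator, so the system is type 0. Taking each input component in turn:
  • 6: e_ss = 6/(1+K_p) with K_p=875/156 → 936/1031.
  • 8t: a type-0 system cannot track it, e_ss → ∞.
  • 10t^2: a type-0 system cannot track it, e_ss → ∞.
The unbounded component dominates.

infinity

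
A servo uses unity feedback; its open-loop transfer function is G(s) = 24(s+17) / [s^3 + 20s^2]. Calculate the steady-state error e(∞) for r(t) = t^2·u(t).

5/51

Lowest-order denominator term is 20s^2, so the open loop has 2 poles at the origin → type 2 system.
K_a = lim_{s→0} s^2·G(s) = 24·17 / 20 = 20.4.
r(t) = t^2 gives R(s) = 2/s^3.
e_ss = 2/K_a = 2/20.4 = 5/51.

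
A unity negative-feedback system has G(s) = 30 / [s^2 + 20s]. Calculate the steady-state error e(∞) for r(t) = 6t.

The denominator has no term below 20s — 1 pole at s=0, type 1.
K_v = lim_{s→0} s·G(s) = 30 / 20 = 1.5.
e_ss = 6/K_v = 6/1.5 = 4.

4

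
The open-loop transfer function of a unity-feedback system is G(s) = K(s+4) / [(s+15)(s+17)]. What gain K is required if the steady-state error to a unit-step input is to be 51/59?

10

No free integrators in G(s): this is a type 0 system.
K_p = lim_{s→0} G(s) = K·4 / (15·17) = (4/255)·K.
e_ss = 1/(1 + K_p) = 51/59 ⇒ 1 + (4/255)·K = 59/51 ⇒ K = 10.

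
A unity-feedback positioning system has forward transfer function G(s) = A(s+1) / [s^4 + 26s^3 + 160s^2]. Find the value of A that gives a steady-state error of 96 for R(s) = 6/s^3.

10

The denominator has no term below 160s^2 — 2 poles at s=0, type 2.
K_a = lim_{s→0} s^2·G(s) = A·1 / 160 = (1/160)·A.
e_ss = 6/K_a = 96 ⇒ K_a = 0.0625 ⇒ A = 0.0625/(1/160) = 10.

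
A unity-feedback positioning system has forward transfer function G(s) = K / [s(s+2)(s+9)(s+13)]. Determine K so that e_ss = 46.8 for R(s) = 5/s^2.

25

G(s) has one factor of s in the denominator, so the system is type 1.
K_v = lim_{s→0} s·G(s) = K / (2·9·13) = (1/234)·K.
e_ss = 5/K_v = 46.8 ⇒ K_v = 25/234 ⇒ K = (25/234)/(1/234) = 25.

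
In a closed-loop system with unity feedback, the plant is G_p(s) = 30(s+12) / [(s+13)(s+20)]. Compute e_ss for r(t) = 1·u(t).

G_p(s) has no factors of s in the denominator, so the system is type 0.
K_p = lim_{s→0} G_p(s) = 30·12 / (13·20) = 18/13.
e_ss = 1/(1 + K_p) = 1/(31/13) = 13/31.

13/31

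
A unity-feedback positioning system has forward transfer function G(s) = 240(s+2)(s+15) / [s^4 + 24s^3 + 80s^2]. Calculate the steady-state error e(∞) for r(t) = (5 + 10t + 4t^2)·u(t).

Factoring s^2 from the denominator leaves a polynomial with constant term 80, so the system is type 2. By superposition:
  • 5: tracked with zero error.
  • 10t: tracked with zero error.
  • 4t^2: e_ss = 8/K_a with K_a=90 → 4/45.
Total e_ss = 4/45.

4/45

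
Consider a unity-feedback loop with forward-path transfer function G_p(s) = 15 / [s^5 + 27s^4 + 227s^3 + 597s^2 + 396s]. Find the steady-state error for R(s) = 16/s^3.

infinity

Lowest-order denominator term is 396s, so the open loop has 1 pole at the origin → type 1 system.
For a type-1 system K_a = 0, so e_ss to a parabolic input is unbounded.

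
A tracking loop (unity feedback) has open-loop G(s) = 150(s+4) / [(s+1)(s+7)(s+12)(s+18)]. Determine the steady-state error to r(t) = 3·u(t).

189/88

G(s) has no factors of s in the denominator, so the system is type 0.
K_p = lim_{s→0} G(s) = 150·4 / (1·7·12·18) = 25/63.
e_ss = 3/(1 + K_p) = 3/(88/63) = 189/88.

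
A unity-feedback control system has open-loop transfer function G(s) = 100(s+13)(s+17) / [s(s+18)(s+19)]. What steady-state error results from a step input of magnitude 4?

System type = 1 (one pole at s=0).
K_p = ∞ for a type-1 system; e_ss to a step is zero.

0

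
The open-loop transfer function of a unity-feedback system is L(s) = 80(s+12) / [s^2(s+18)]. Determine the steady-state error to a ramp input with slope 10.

0

System type = 2 (two poles at s=0).
K_v = ∞ for a type-2 system; e_ss to a ramp is zero.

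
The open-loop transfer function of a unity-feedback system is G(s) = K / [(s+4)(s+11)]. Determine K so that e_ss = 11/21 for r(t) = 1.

System type = 0 (no poles at s=0).
K_p = lim_{s→0} G(s) = K / (4·11) = (1/44)·K.
e_ss = 1/(1 + K_p) = 11/21 ⇒ 1 + (1/44)·K = 21/11 ⇒ K = 40.

40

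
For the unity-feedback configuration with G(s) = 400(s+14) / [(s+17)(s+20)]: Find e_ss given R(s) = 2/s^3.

No free integrators in G(s): this is a type 0 system.
For a type-0 system K_a = 0, so e_ss to a parabolic input is unbounded.

infinity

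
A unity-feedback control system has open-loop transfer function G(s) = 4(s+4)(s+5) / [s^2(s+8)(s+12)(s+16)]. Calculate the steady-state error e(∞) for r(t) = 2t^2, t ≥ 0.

76.8

System type = 2 (two poles at s=0).
K_a = lim_{s→0} s^2·G(s) = 4·4·5 / (8·12·16) = 5/96.
r(t) = 2t^2 gives R(s) = 4/s^3.
e_ss = 4/K_a = 4/(5/96) = 76.8.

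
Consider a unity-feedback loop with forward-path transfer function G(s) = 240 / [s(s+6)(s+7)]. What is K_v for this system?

G(s) has one factor of s in the denominator, so the system is type 1.
K_v = lim_{s→0} s·G(s) = 240 / (6·7) = 40/7.

40/7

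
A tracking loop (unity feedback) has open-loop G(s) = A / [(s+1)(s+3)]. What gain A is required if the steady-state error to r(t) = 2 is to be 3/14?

25

The open loop has no poles at the origin → type 0 system.
K_p = lim_{s→0} G(s) = A / (1·3) = (1/3)·A.
e_ss = 2/(1 + K_p) = 3/14 ⇒ 1 + (1/3)·A = 28/3 ⇒ A = 25.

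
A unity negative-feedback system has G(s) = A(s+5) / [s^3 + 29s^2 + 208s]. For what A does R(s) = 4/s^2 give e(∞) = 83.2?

2

Factoring s from the denominator leaves a polynomial with constant term 208, so the system is type 1.
K_v = lim_{s→0} s·G(s) = A·5 / 208 = (5/208)·A.
e_ss = 4/K_v = 83.2 ⇒ K_v = 5/104 ⇒ A = (5/104)/(5/208) = 2.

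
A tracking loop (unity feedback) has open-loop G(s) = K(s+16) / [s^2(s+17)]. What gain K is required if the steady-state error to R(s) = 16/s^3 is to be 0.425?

40

Two free integrators in G(s): this is a type 2 system.
K_a = lim_{s→0} s^2·G(s) = K·16 / (17) = (16/17)·K.
e_ss = 16/K_a = 0.425 ⇒ K_a = 640/17 ⇒ K = (640/17)/(16/17) = 40.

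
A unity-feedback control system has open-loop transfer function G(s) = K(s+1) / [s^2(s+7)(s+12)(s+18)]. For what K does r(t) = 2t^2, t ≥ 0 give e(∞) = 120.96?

50

Two free integrators in G(s): this is a type 2 system.
K_a = lim_{s→0} s^2·G(s) = K·1 / (7·12·18) = (1/1512)·K.
e_ss = 4/K_a = 120.96 ⇒ K_a = 25/756 ⇒ K = (25/756)/(1/1512) = 50.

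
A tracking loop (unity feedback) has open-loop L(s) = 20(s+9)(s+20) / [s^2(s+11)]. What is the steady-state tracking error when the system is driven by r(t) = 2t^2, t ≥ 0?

The open loop has two poles at the origin → type 2 system.
K_a = lim_{s→0} s^2·L(s) = 20·9·20 / (11) = 3600/11.
r(t) = 2t^2 gives R(s) = 4/s^3.
e_ss = 4/K_a = 4/(3600/11) = 11/900.

11/900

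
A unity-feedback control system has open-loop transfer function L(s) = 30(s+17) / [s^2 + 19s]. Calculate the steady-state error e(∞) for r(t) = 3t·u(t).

Lowest-order denominator term is 19s, so the open loop has 1 pole at the origin → type 1 system.
K_v = lim_{s→0} s·L(s) = 30·17 / 19 = 510/19.
e_ss = 3/K_v = 3/(510/19) = 19/170.

19/170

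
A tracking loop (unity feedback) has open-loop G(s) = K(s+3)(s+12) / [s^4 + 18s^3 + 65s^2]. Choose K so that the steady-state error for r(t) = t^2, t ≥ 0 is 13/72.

Lowest-order denominator term is 65s^2, so the open loop has 2 poles at the origin → type 2 system.
K_a = lim_{s→0} s^2·G(s) = K·3·12 / 65 = (36/65)·K.
e_ss = 2/K_a = 13/72 ⇒ K_a = 144/13 ⇒ K = (144/13)/(36/65) = 20.

20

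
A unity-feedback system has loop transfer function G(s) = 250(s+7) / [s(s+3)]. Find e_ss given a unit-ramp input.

The open loop has one pole at the origin → type 1 system.
K_v = lim_{s→0} s·G(s) = 250·7 / (3) = 1750/3.
e_ss = 1/K_v = 1/(1750/3) = 3/1750.

3/1750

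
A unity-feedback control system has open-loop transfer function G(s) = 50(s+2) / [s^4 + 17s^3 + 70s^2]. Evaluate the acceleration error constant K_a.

Factoring s^2 from the denominator leaves a polynomial with constant term 70, so the system is type 2.
K_a = lim_{s→0} s^2·G(s) = 50·2 / 70 = 10/7.

10/7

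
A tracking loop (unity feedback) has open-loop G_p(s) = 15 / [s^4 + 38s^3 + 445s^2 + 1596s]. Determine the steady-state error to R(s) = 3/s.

0

The denominator has no term below 1596s — 1 pole at s=0, type 1.
A type-1 system has K_p = ∞, so it tracks a step input with zero steady-state error.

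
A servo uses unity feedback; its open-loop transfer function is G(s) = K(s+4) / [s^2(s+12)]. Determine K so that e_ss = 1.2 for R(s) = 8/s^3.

20

System type = 2 (two poles at s=0).
K_a = lim_{s→0} s^2·G(s) = K·4 / (12) = (1/3)·K.
e_ss = 8/K_a = 1.2 ⇒ K_a = 20/3 ⇒ K = (20/3)/(1/3) = 20.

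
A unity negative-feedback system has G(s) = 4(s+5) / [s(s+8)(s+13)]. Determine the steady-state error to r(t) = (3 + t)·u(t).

5.2

One free integrator in G(s): this is a type 1 system. By superposition:
  • 3: tracked with zero error.
  • t: e_ss = 1/K_v with K_v=5/26 → 5.2.
Total e_ss = 5.2.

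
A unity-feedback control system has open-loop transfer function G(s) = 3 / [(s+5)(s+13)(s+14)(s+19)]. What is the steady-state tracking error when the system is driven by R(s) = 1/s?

17290/17293

The open loop has no poles at the origin → type 0 system.
K_p = lim_{s→0} G(s) = 3 / (5·13·14·19) = 3/17290.
e_ss = 1/(1 + K_p) = 1/(17293/17290) = 17290/17293.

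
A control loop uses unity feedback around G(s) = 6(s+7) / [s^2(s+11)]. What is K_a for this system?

The open loop has two poles at the origin → type 2 system.
K_a = lim_{s→0} s^2·G(s) = 6·7 / (11) = 42/11.

42/11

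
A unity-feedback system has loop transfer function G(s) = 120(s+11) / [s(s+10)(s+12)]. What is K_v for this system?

11

G(s) has one factor of s in the denominator, so the system is type 1.
K_v = lim_{s→0} s·G(s) = 120·11 / (10·12) = 11.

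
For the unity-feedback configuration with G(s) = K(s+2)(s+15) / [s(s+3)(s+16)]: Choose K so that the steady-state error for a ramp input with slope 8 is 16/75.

60

G(s) has one factor of s in the denominator, so the system is type 1.
K_v = lim_{s→0} s·G(s) = K·2·15 / (3·16) = 0.625·K.
e_ss = 8/K_v = 16/75 ⇒ K_v = 37.5 ⇒ K = 37.5/0.625 = 60.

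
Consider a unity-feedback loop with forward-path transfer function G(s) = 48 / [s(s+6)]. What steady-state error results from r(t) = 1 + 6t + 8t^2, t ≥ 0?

infinity

The open loop has one pole at the origin → type 1 system. Taking each input component in turn:
  • 1: tracked with zero error.
  • 6t: e_ss = 6/K_v with K_v=8 → 0.75.
  • 8t^2: a type-1 system cannot track it, e_ss → ∞.
The unbounded component dominates.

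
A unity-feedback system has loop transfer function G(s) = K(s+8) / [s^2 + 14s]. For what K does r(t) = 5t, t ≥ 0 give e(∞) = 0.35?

The denominator has no term below 14s — 1 pole at s=0, type 1.
K_v = lim_{s→0} s·G(s) = K·8 / 14 = (4/7)·K.
e_ss = 5/K_v = 0.35 ⇒ K_v = 100/7 ⇒ K = (100/7)/(4/7) = 25.

25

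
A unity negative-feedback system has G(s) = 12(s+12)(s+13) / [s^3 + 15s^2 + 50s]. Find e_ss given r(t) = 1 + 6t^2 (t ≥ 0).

infinity

The denominator has no term below 50s — 1 pole at s=0, type 1. Treating each term separately:
  • 1: tracked with zero error.
  • 6t^2: a type-1 system cannot track it, e_ss → ∞.
The unbounded component dominates.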